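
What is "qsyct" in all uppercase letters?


Input string: 'qsyct'
Operation: convert each letter to uppercase
Mapping: 'q'->'Q', 's'->'S', 'y'->'Y', 'c'->'C', 't'->'T'
Result: QSYCT


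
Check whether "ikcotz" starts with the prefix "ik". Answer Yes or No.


Input string: 'ikcotz'
Prefix to check: 'ik'
First 2 characters of input: 'ik'
Match: True
Result: Yes


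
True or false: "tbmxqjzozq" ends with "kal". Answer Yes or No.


Input string: 'tbmxqjzozq'
Suffix to check: 'kal'
Last 3 characters of input: 'ozq'
Match: False
Result: No


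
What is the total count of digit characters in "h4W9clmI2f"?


Input string: 'h4W9clmI2f'
Operation: count digit characters (0-9)
Scan: 'h', '4'(digit), 'W', '9'(digit), 'c', 'l', 'm', 'I', '2'(digit), 'f'
Digits found: 3
Result: 3


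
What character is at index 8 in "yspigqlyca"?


Input string: 'yspigqlyca'
Operation: get character at index 8
Index mapping: s[0]='y', s[1]='s', s[2]='p', s[3]='i', s[4]='g', s[5]='q', s[6]='l', s[7]='y', s[8]='c'
Result: 'c'


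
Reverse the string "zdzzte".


Input string: 'zdzzte'
Operation: reverse character order
Original order: 'z' -> 'd' -> 'z' -> 'z' -> 't' -> 'e'
Reversed order: 'e' -> 't' -> 'z' -> 'z' -> 'd' -> 'z'
Result: etzzdz


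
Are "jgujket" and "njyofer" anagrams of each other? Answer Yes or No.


String 1: 'jgujket' -> sorted: 'egjjktu'
String 2: 'njyofer' -> sorted: 'efjnory'
Compare sorted forms: 'egjjktu' != 'efjnory'
Anagram: No


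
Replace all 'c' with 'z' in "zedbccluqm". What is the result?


Input string: 'zedbccluqm'
Operation: replace 'c' with 'z'
Positions of 'c': 4, 5
After replacement: zedbzzluqm


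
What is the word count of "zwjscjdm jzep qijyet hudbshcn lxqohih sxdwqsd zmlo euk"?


Input string: 'zwjscjdm jzep qijyet hudbshcn lxqohih sxdwqsd zmlo euk'
Operation: split by spaces
Words found: 'zwjscjdm', 'jzep', 'qijyet', 'hudbshcn', 'lxqohih', 'sxdwqsd', 'zmlo', 'euk'
Word count: 8


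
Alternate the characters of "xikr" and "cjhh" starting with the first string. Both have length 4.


String 1: 'xikr'
String 2: 'cjhh'
Operation: alternate characters
Pairs: 'x'+'c', 'i'+'j', 'k'+'h', 'r'+'h'
Result: xcijkhrh


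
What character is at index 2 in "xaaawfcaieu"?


Input string: 'xaaawfcaieu'
Operation: get character at index 2
Index mapping: s[0]='x', s[1]='a', s[2]='a'
Result: 'a'


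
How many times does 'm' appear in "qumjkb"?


Input string: 'qumjkb'
Target character: 'm'
Scan each position: s[2]='m'
Matches found at indices: 2
Total: 1


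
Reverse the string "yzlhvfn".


Input string: 'yzlhvfn'
Operation: reverse character order
Original order: 'y' -> 'z' -> 'l' -> 'h' -> 'v' -> 'f' -> 'n'
Reversed order: 'n' -> 'f' -> 'v' -> 'h' -> 'l' -> 'z' -> 'y'
Result: nfvhlzy


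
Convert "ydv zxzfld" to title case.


Input string: 'ydv zxzfld'
Operation: capitalize first letter of each word
Word transformations: 'ydv'->'Ydv', 'zxzfld'->'Zxzfld'
Result: Ydv Zxzfld


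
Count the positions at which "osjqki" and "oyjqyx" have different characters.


String 1: 'osjqki'
String 2: 'oyjqyx'
Compare each position: pos 0: 'o'=='o', pos 1: 's'!='y', pos 2: 'j'=='j', pos 3: 'q'=='q', pos 4: 'k'!='y', pos 5: 'i'!='x'
Differing positions: 3
Hamming distance: 3


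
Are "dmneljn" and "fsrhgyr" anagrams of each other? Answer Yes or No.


String 1: 'dmneljn' -> sorted: 'dejlmnn'
String 2: 'fsrhgyr' -> sorted: 'fghrrsy'
Compare sorted forms: 'dejlmnn' != 'fghrrsy'
Anagram: No


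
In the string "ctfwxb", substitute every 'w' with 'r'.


Input string: 'ctfwxb'
Operation: replace 'w' with 'r'
Positions of 'w': 3
After replacement: ctfrxb


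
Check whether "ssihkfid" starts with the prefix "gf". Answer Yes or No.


Input string: 'ssihkfid'
Prefix to check: 'gf'
First 2 characters of input: 'ss'
Match: False
Result: No


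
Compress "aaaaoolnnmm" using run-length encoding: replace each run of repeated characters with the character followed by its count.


Input: 'aaaaoolnnmm'
Operation: identify consecutive runs
Runs: 'aaaa' -> a4, 'oo' -> o2, 'l' -> l1, 'nn' -> n2, 'mm' -> m2
Encoded: a4o2l1n2m2


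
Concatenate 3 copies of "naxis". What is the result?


Input string: 'naxis'
Operation: repeat 3 times
Concatenation: 'naxis' + 'naxis' + 'naxis'
Result: naxisnaxisnaxis


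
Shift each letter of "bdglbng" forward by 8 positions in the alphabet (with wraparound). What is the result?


Input: 'bdglbng', shift = 8
Operation: for each letter, (position + 8) mod 26
Mapping: 'b'(1+8=9)->'j', 'd'(3+8=11)->'l', 'g'(6+8=14)->'o', 'l'(11+8=19)->'t', 'b'(1+8=9)->'j', 'n'(13+8=21)->'v', 'g'(6+8=14)->'o'
Result: jlotjvo


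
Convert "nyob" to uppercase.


Input string: 'nyob'
Operation: convert each letter to uppercase
Mapping: 'n'->'N', 'y'->'Y', 'o'->'O', 'b'->'B'
Result: NYOB


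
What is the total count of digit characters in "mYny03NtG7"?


Input string: 'mYny03NtG7'
Operation: count digit characters (0-9)
Scan: 'm', 'Y', 'n', 'y', '0'(digit), '3'(digit), 'N', 't', 'G', '7'(digit)
Digits found: 3
Result: 3


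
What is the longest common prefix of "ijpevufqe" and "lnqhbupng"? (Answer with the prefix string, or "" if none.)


String 1: 'ijpevufqe'
String 2: 'lnqhbupng'
Compare position by position:
pos 0: 'i' vs 'l' differ -> stop
Longest common prefix: "" (length 0)


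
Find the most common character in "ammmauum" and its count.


Input: 'ammmauum'
Operation: tally each character
Counts: 'a':2, 'm':4, 'u':2
Maximum: 'm' appears 4 times


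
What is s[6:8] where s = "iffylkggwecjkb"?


Input string: 'iffylkggwecjkb'
Operation: slice [6:8]
Extract characters: s[6]='g', s[7]='g'
Result: gg


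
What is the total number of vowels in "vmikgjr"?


Input string: 'vmikgjr'
Operation: count vowels (a, e, i, o, u)
Scan: s[0]='v', s[1]='m', s[2]='i' (vowel), s[3]='k', s[4]='g', s[5]='j', s[6]='r'
Vowels found: 1
Result: 1


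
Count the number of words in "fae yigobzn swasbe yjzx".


Input string: 'fae yigobzn swasbe yjzx'
Operation: split by spaces
Words found: 'fae', 'yigobzn', 'swasbe', 'yjzx'
Word count: 4


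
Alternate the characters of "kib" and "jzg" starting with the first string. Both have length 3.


String 1: 'kib'
String 2: 'jzg'
Operation: alternate characters
Pairs: 'k'+'j', 'i'+'z', 'b'+'g'
Result: kjizbg


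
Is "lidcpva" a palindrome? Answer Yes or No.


Input string: 'lidcpva'
Reversed: 'avpcdil'
Compare pairs: s[0]='l' vs s[6]='a' (mismatch), s[1]='i' vs s[5]='v' (mismatch), s[2]='d' vs s[4]='p' (mismatch)
Palindrome: No


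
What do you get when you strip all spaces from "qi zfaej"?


Input string: 'qi zfaej'
Operation: remove all spaces
Words: 'qi', 'zfaej'
Join without spaces: qizfaej


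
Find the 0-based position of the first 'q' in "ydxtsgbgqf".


Input string: 'ydxtsgbgqf'
Target: 'q'
Scanning left to right: s[0]='y', s[1]='d', s[2]='x', s[3]='t', s[4]='s', s[5]='g', s[6]='b', s[7]='g', s[8]='q'
First match at index: 8


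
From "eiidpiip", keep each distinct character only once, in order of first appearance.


Input: 'eiidpiip'
Operation: keep first occurrence of each character
Scan: s[0]='e' new -> keep; s[1]='i' new -> keep; s[2]='i' seen -> skip; s[3]='d' new -> keep; s[4]='p' new -> keep; s[5]='i' seen -> skip; s[6]='i' seen -> skip; s[7]='p' seen -> skip
Result: eidp


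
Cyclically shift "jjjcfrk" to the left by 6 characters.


Input: 'jjjcfrk', shift = 6
Operation: split at index 6 and swap parts
Front part s[0:6] = 'jjjcfr'
Back part s[6:] = 'k'
Rotated = back + front = 'k' + 'jjjcfr'
Result: kjjjcfr


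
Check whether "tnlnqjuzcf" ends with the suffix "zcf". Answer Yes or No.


Input string: 'tnlnqjuzcf'
Suffix to check: 'zcf'
Last 3 characters of input: 'zcf'
Match: True
Result: Yes


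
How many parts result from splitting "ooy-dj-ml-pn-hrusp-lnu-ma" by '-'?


Input string: 'ooy-dj-ml-pn-hrusp-lnu-ma'
Delimiter: '-'
Split result: 'ooy', 'dj', 'ml', 'pn', 'hrusp', 'lnu', 'ma'
Number of parts: 7


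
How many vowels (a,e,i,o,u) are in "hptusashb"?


Input string: 'hptusashb'
Operation: count vowels (a, e, i, o, u)
Scan: s[0]='h', s[1]='p', s[2]='t', s[3]='u' (vowel), s[4]='s', s[5]='a' (vowel), s[6]='s', s[7]='h', s[8]='b'
Vowels found: 2
Result: 2


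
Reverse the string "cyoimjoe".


Input string: 'cyoimjoe'
Operation: reverse character order
Original order: 'c' -> 'y' -> 'o' -> 'i' -> 'm' -> 'j' -> 'o' -> 'e'
Reversed order: 'e' -> 'o' -> 'j' -> 'm' -> 'i' -> 'o' -> 'y' -> 'c'
Result: eojmioyc


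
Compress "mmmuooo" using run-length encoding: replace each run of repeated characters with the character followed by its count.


Input: 'mmmuooo'
Operation: identify consecutive runs
Runs: 'mmm' -> m3, 'u' -> u1, 'ooo' -> o3
Encoded: m3u1o3


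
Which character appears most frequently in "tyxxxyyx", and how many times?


Input: 'tyxxxyyx'
Operation: tally each character
Counts: 't':1, 'x':4, 'y':3
Maximum: 'x' appears 4 times


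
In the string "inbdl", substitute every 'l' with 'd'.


Input string: 'inbdl'
Operation: replace 'l' with 'd'
Positions of 'l': 4
After replacement: inbdd


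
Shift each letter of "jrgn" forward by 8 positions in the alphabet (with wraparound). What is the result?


Input: 'jrgn', shift = 8
Operation: for each letter, (position + 8) mod 26
Mapping: 'j'(9+8=17)->'r', 'r'(17+8=25)->'z', 'g'(6+8=14)->'o', 'n'(13+8=21)->'v'
Result: rzov


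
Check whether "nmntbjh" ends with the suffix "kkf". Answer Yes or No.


Input string: 'nmntbjh'
Suffix to check: 'kkf'
Last 3 characters of input: 'bjh'
Match: False
Result: No


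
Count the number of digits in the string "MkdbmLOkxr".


Input string: 'MkdbmLOkxr'
Operation: count digit characters (0-9)
Scan: 'M', 'k', 'd', 'b', 'm', 'L', 'O', 'k', 'x', 'r'
Digits found: 0
Result: 0


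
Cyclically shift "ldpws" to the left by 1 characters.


Input: 'ldpws', shift = 1
Operation: split at index 1 and swap parts
Front part s[0:1] = 'l'
Back part s[1:] = 'dpws'
Rotated = back + front = 'dpws' + 'l'
Result: dpwsl


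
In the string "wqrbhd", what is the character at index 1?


Input string: 'wqrbhd'
Operation: get character at index 1
Index mapping: s[0]='w', s[1]='q'
Result: 'q'


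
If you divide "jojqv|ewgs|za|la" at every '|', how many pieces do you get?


Input string: 'jojqv|ewgs|za|la'
Delimiter: '|'
Split result: 'jojqv', 'ewgs', 'za', 'la'
Number of parts: 4


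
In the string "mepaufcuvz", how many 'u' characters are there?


Input string: 'mepaufcuvz'
Target character: 'u'
Scan each position: s[4]='u', s[7]='u'
Matches found at indices: 4, 7
Total: 2


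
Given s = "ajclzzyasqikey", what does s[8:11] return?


Input string: 'ajclzzyasqikey'
Operation: slice [8:11]
Extract characters: s[8]='s', s[9]='q', s[10]='i'
Result: sqi


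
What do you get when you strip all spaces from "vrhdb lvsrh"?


Input string: 'vrhdb lvsrh'
Operation: remove all spaces
Words: 'vrhdb', 'lvsrh'
Join without spaces: vrhdblvsrh


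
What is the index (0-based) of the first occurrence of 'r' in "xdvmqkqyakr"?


Input string: 'xdvmqkqyakr'
Target: 'r'
Scanning left to right: s[0]='x', s[1]='d', s[2]='v', s[3]='m', s[4]='q', s[5]='k', s[6]='q', s[7]='y', s[8]='a', s[9]='k', s[10]='r'
First match at index: 10


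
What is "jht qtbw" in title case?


Input string: 'jht qtbw'
Operation: capitalize first letter of each word
Word transformations: 'jht'->'Jht', 'qtbw'->'Qtbw'
Result: Jht Qtbw


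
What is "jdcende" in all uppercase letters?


Input string: 'jdcende'
Operation: convert each letter to uppercase
Mapping: 'j'->'J', 'd'->'D', 'c'->'C', 'e'->'E', 'n'->'N', 'd'->'D', 'e'->'E'
Result: JDCENDE


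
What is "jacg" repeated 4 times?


Input string: 'jacg'
Operation: repeat 4 times
Concatenation: 'jacg' + 'jacg' + 'jacg' + 'jacg'
Result: jacgjacgjacgjacg


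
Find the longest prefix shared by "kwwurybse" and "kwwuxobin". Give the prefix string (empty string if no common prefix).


String 1: 'kwwurybse'
String 2: 'kwwuxobin'
Compare position by position:
pos 0: 'k' vs 'k' match
pos 1: 'w' vs 'w' match
pos 2: 'w' vs 'w' match
pos 3: 'u' vs 'u' match
pos 4: 'r' vs 'x' differ -> stop
Longest common prefix: "kwwu" (length 4)


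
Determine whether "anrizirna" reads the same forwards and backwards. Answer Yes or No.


Input string: 'anrizirna'
Reversed: 'anrizirna'
Compare pairs: s[0]='a' vs s[8]='a' (match), s[1]='n' vs s[7]='n' (match), s[2]='r' vs s[6]='r' (match), s[3]='i' vs s[5]='i' (match)
Palindrome: Yes


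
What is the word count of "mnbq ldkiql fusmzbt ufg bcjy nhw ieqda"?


Input string: 'mnbq ldkiql fusmzbt ufg bcjy nhw ieqda'
Operation: split by spaces
Words found: 'mnbq', 'ldkiql', 'fusmzbt', 'ufg', 'bcjy', 'nhw', 'ieqda'
Word count: 7


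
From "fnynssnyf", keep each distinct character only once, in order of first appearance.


Input: 'fnynssnyf'
Operation: keep first occurrence of each character
Scan: s[0]='f' new -> keep; s[1]='n' new -> keep; s[2]='y' new -> keep; s[3]='n' seen -> skip; s[4]='s' new -> keep; s[5]='s' seen -> skip; s[6]='n' seen -> skip; s[7]='y' seen -> skip; s[8]='f' seen -> skip
Result: fnys


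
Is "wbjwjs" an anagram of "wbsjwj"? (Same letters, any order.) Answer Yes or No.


String 1: 'wbsjwj' -> sorted: 'bjjsww'
String 2: 'wbjwjs' -> sorted: 'bjjsww'
Compare sorted forms: 'bjjsww' == 'bjjsww'
Anagram: Yes


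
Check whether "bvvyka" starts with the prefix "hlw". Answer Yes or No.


Input string: 'bvvyka'
Prefix to check: 'hlw'
First 3 characters of input: 'bvv'
Match: False
Result: No


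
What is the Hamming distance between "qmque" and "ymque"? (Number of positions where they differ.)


String 1: 'qmque'
String 2: 'ymque'
Compare each position: pos 0: 'q'!='y', pos 1: 'm'=='m', pos 2: 'q'=='q', pos 3: 'u'=='u', pos 4: 'e'=='e'
Differing positions: 1
Hamming distance: 1


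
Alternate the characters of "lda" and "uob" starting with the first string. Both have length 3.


String 1: 'lda'
String 2: 'uob'
Operation: alternate characters
Pairs: 'l'+'u', 'd'+'o', 'a'+'b'
Result: ludoab


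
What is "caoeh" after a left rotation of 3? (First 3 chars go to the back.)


Input: 'caoeh', shift = 3
Operation: split at index 3 and swap parts
Front part s[0:3] = 'cao'
Back part s[3:] = 'eh'
Rotated = back + front = 'eh' + 'cao'
Result: ehcao


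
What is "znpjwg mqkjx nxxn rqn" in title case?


Input string: 'znpjwg mqkjx nxxn rqn'
Operation: capitalize first letter of each word
Word transformations: 'znpjwg'->'Znpjwg', 'mqkjx'->'Mqkjx', 'nxxn'->'Nxxn', 'rqn'->'Rqn'
Result: Znpjwg Mqkjx Nxxn Rqn


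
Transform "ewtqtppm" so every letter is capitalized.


Input string: 'ewtqtppm'
Operation: convert each letter to uppercase
Mapping: 'e'->'E', 'w'->'W', 't'->'T', 'q'->'Q', 't'->'T', 'p'->'P', 'p'->'P', 'm'->'M'
Result: EWTQTPPM


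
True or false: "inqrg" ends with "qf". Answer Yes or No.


Input string: 'inqrg'
Suffix to check: 'qf'
Last 2 characters of input: 'rg'
Match: False
Result: No


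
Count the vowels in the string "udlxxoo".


Input string: 'udlxxoo'
Operation: count vowels (a, e, i, o, u)
Scan: s[0]='u' (vowel), s[1]='d', s[2]='l', s[3]='x', s[4]='x', s[5]='o' (vowel), s[6]='o' (vowel)
Vowels found: 3
Result: 3


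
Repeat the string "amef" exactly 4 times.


Input string: 'amef'
Operation: repeat 4 times
Concatenation: 'amef' + 'amef' + 'amef' + 'amef'
Result: amefamefamefamef


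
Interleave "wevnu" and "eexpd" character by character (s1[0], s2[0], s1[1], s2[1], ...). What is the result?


String 1: 'wevnu'
String 2: 'eexpd'
Operation: alternate characters
Pairs: 'w'+'e', 'e'+'e', 'v'+'x', 'n'+'p', 'u'+'d'
Result: weeevxnpud


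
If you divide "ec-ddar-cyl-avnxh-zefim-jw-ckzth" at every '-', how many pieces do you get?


Input string: 'ec-ddar-cyl-avnxh-zefim-jw-ckzth'
Delimiter: '-'
Split result: 'ec', 'ddar', 'cyl', 'avnxh', 'zefim', 'jw', 'ckzth'
Number of parts: 7


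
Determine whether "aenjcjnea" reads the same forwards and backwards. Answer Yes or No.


Input string: 'aenjcjnea'
Reversed: 'aenjcjnea'
Compare pairs: s[0]='a' vs s[8]='a' (match), s[1]='e' vs s[7]='e' (match), s[2]='n' vs s[6]='n' (match), s[3]='j' vs s[5]='j' (match)
Palindrome: Yes


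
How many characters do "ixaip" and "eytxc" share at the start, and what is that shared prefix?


String 1: 'ixaip'
String 2: 'eytxc'
Compare position by position:
pos 0: 'i' vs 'e' differ -> stop
Longest common prefix: "" (length 0)


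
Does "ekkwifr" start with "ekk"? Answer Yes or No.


Input string: 'ekkwifr'
Prefix to check: 'ekk'
First 3 characters of input: 'ekk'
Match: True
Result: Yes


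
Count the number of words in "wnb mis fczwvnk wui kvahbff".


Input string: 'wnb mis fczwvnk wui kvahbff'
Operation: split by spaces
Words found: 'wnb', 'mis', 'fczwvnk', 'wui', 'kvahbff'
Word count: 5


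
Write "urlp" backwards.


Input string: 'urlp'
Operation: reverse character order
Original order: 'u' -> 'r' -> 'l' -> 'p'
Reversed order: 'p' -> 'l' -> 'r' -> 'u'
Result: plru


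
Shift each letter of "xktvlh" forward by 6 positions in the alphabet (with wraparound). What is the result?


Input: 'xktvlh', shift = 6
Operation: for each letter, (position + 6) mod 26
Mapping: 'x'(23+6=29, 29 mod 26=3)->'d', 'k'(10+6=16)->'q', 't'(19+6=25)->'z', 'v'(21+6=27, 27 mod 26=1)->'b', 'l'(11+6=17)->'r', 'h'(7+6=13)->'n'
Result: dqzbrn


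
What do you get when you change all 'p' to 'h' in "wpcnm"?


Input string: 'wpcnm'
Operation: replace 'p' with 'h'
Positions of 'p': 1
After replacement: whcnm


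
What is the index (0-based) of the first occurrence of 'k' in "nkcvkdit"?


Input string: 'nkcvkdit'
Target: 'k'
Scanning left to right: s[0]='n', s[1]='k'
First match at index: 1


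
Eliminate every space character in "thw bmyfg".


Input string: 'thw bmyfg'
Operation: remove all spaces
Words: 'thw', 'bmyfg'
Join without spaces: thwbmyfg


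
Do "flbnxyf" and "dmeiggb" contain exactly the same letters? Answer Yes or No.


String 1: 'flbnxyf' -> sorted: 'bfflnxy'
String 2: 'dmeiggb' -> sorted: 'bdeggim'
Compare sorted forms: 'bfflnxy' != 'bdeggim'
Anagram: No


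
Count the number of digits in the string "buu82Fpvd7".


Input string: 'buu82Fpvd7'
Operation: count digit characters (0-9)
Scan: 'b', 'u', 'u', '8'(digit), '2'(digit), 'F', 'p', 'v', 'd', '7'(digit)
Digits found: 3
Result: 3


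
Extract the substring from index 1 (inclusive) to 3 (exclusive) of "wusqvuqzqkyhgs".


Input string: 'wusqvuqzqkyhgs'
Operation: slice [1:3]
Extract characters: s[1]='u', s[2]='s'
Result: us


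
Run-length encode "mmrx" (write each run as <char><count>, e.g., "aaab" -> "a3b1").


Input: 'mmrx'
Operation: identify consecutive runs
Runs: 'mm' -> m2, 'r' -> r1, 'x' -> x1
Encoded: m2r1x1


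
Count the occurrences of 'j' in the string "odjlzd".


Input string: 'odjlzd'
Target character: 'j'
Scan each position: s[2]='j'
Matches found at indices: 2
Total: 1


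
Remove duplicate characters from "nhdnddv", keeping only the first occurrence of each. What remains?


Input: 'nhdnddv'
Operation: keep first occurrence of each character
Scan: s[0]='n' new -> keep; s[1]='h' new -> keep; s[2]='d' new -> keep; s[3]='n' seen -> skip; s[4]='d' seen -> skip; s[5]='d' seen -> skip; s[6]='v' new -> keep
Result: nhdv


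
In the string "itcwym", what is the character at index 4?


Input string: 'itcwym'
Operation: get character at index 4
Index mapping: s[0]='i', s[1]='t', s[2]='c', s[3]='w', s[4]='y'
Result: 'y'


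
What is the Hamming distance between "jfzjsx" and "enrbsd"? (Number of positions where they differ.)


String 1: 'jfzjsx'
String 2: 'enrbsd'
Compare each position: pos 0: 'j'!='e', pos 1: 'f'!='n', pos 2: 'z'!='r', pos 3: 'j'!='b', pos 4: 's'=='s', pos 5: 'x'!='d'
Differing positions: 5
Hamming distance: 5


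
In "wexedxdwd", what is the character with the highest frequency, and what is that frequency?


Input: 'wexedxdwd'
Operation: tally each character
Counts: 'd':3, 'e':2, 'w':2, 'x':2
Maximum: 'd' appears 3 times


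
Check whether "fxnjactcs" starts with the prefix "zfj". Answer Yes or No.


Input string: 'fxnjactcs'
Prefix to check: 'zfj'
First 3 characters of input: 'fxn'
Match: False
Result: No


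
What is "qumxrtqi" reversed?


Input string: 'qumxrtqi'
Operation: reverse character order
Original order: 'q' -> 'u' -> 'm' -> 'x' -> 'r' -> 't' -> 'q' -> 'i'
Reversed order: 'i' -> 'q' -> 't' -> 'r' -> 'x' -> 'm' -> 'u' -> 'q'
Result: iqtrxmuq


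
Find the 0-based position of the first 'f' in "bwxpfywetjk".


Input string: 'bwxpfywetjk'
Target: 'f'
Scanning left to right: s[0]='b', s[1]='w', s[2]='x', s[3]='p', s[4]='f'
First match at index: 4


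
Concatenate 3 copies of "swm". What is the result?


Input string: 'swm'
Operation: repeat 3 times
Concatenation: 'swm' + 'swm' + 'swm'
Result: swmswmswm


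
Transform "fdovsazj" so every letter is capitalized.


Input string: 'fdovsazj'
Operation: convert each letter to uppercase
Mapping: 'f'->'F', 'd'->'D', 'o'->'O', 'v'->'V', 's'->'S', 'a'->'A', 'z'->'Z', 'j'->'J'
Result: FDOVSAZJ


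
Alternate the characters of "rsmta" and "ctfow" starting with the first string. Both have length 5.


String 1: 'rsmta'
String 2: 'ctfow'
Operation: alternate characters
Pairs: 'r'+'c', 's'+'t', 'm'+'f', 't'+'o', 'a'+'w'
Result: rcstmftoaw


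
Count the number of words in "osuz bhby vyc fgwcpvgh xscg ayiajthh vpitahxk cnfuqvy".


Input string: 'osuz bhby vyc fgwcpvgh xscg ayiajthh vpitahxk cnfuqvy'
Operation: split by spaces
Words found: 'osuz', 'bhby', 'vyc', 'fgwcpvgh', 'xscg', 'ayiajthh', 'vpitahxk', 'cnfuqvy'
Word count: 8


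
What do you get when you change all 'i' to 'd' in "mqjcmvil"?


Input string: 'mqjcmvil'
Operation: replace 'i' with 'd'
Positions of 'i': 6
After replacement: mqjcmvdl


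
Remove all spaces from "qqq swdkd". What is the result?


Input string: 'qqq swdkd'
Operation: remove all spaces
Words: 'qqq', 'swdkd'
Join without spaces: qqqswdkd


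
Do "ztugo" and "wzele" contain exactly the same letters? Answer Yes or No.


String 1: 'ztugo' -> sorted: 'gotuz'
String 2: 'wzele' -> sorted: 'eelwz'
Compare sorted forms: 'gotuz' != 'eelwz'
Anagram: No


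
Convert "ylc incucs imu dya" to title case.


Input string: 'ylc incucs imu dya'
Operation: capitalize first letter of each word
Word transformations: 'ylc'->'Ylc', 'incucs'->'Incucs', 'imu'->'Imu', 'dya'->'Dya'
Result: Ylc Incucs Imu Dya


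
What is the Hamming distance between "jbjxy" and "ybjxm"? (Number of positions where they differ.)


String 1: 'jbjxy'
String 2: 'ybjxm'
Compare each position: pos 0: 'j'!='y', pos 1: 'b'=='b', pos 2: 'j'=='j', pos 3: 'x'=='x', pos 4: 'y'!='m'
Differing positions: 2
Hamming distance: 2


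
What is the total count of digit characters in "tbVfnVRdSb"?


Input string: 'tbVfnVRdSb'
Operation: count digit characters (0-9)
Scan: 't', 'b', 'V', 'f', 'n', 'V', 'R', 'd', 'S', 'b'
Digits found: 0
Result: 0


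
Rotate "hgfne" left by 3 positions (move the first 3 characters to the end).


Input: 'hgfne', shift = 3
Operation: split at index 3 and swap parts
Front part s[0:3] = 'hgf'
Back part s[3:] = 'ne'
Rotated = back + front = 'ne' + 'hgf'
Result: nehgf


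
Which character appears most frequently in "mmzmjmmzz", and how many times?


Input: 'mmzmjmmzz'
Operation: tally each character
Counts: 'j':1, 'm':5, 'z':3
Maximum: 'm' appears 5 times


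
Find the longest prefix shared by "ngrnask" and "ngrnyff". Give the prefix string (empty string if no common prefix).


String 1: 'ngrnask'
String 2: 'ngrnyff'
Compare position by position:
pos 0: 'n' vs 'n' match
pos 1: 'g' vs 'g' match
pos 2: 'r' vs 'r' match
pos 3: 'n' vs 'n' match
pos 4: 'a' vs 'y' differ -> stop
Longest common prefix: "ngrn" (length 4)


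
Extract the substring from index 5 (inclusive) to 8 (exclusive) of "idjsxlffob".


Input string: 'idjsxlffob'
Operation: slice [5:8]
Extract characters: s[5]='l', s[6]='f', s[7]='f'
Result: lff


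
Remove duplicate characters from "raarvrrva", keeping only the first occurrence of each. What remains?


Input: 'raarvrrva'
Operation: keep first occurrence of each character
Scan: s[0]='r' new -> keep; s[1]='a' new -> keep; s[2]='a' seen -> skip; s[3]='r' seen -> skip; s[4]='v' new -> keep; s[5]='r' seen -> skip; s[6]='r' seen -> skip; s[7]='v' seen -> skip; s[8]='a' seen -> skip
Result: rav


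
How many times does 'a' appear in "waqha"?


Input string: 'waqha'
Target character: 'a'
Scan each position: s[1]='a', s[4]='a'
Matches found at indices: 1, 4
Total: 2


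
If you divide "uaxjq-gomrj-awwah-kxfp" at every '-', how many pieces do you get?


Input string: 'uaxjq-gomrj-awwah-kxfp'
Delimiter: '-'
Split result: 'uaxjq', 'gomrj', 'awwah', 'kxfp'
Number of parts: 4


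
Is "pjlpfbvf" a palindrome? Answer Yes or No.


Input string: 'pjlpfbvf'
Reversed: 'fvbfpljp'
Compare pairs: s[0]='p' vs s[7]='f' (mismatch), s[1]='j' vs s[6]='v' (mismatch), s[2]='l' vs s[5]='b' (mismatch), s[3]='p' vs s[4]='f' (mismatch)
Palindrome: No


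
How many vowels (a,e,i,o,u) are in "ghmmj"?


Input string: 'ghmmj'
Operation: count vowels (a, e, i, o, u)
Scan: s[0]='g', s[1]='h', s[2]='m', s[3]='m', s[4]='j'
Vowels found: 0
Result: 0


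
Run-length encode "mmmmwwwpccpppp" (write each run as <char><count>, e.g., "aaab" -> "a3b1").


Input: 'mmmmwwwpccpppp'
Operation: identify consecutive runs
Runs: 'mmmm' -> m4, 'www' -> w3, 'p' -> p1, 'cc' -> c2, 'pppp' -> p4
Encoded: m4w3p1c2p4


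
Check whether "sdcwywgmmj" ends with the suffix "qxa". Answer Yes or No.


Input string: 'sdcwywgmmj'
Suffix to check: 'qxa'
Last 3 characters of input: 'mmj'
Match: False
Result: No


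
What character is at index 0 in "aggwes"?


Input string: 'aggwes'
Operation: get character at index 0
Index mapping: s[0]='a'
Result: 'a'


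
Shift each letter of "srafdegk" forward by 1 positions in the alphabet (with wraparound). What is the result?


Input: 'srafdegk', shift = 1
Operation: for each letter, (position + 1) mod 26
Mapping: 's'(18+1=19)->'t', 'r'(17+1=18)->'s', 'a'(0+1=1)->'b', 'f'(5+1=6)->'g', 'd'(3+1=4)->'e', 'e'(4+1=5)->'f', 'g'(6+1=7)->'h', 'k'(10+1=11)->'l'
Result: tsbgefhl


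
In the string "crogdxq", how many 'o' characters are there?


Input string: 'crogdxq'
Target character: 'o'
Scan each position: s[2]='o'
Matches found at indices: 2
Total: 1


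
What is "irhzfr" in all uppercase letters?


Input string: 'irhzfr'
Operation: convert each letter to uppercase
Mapping: 'i'->'I', 'r'->'R', 'h'->'H', 'z'->'Z', 'f'->'F', 'r'->'R'
Result: IRHZFR


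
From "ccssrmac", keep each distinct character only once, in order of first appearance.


Input: 'ccssrmac'
Operation: keep first occurrence of each character
Scan: s[0]='c' new -> keep; s[1]='c' seen -> skip; s[2]='s' new -> keep; s[3]='s' seen -> skip; s[4]='r' new -> keep; s[5]='m' new -> keep; s[6]='a' new -> keep; s[7]='c' seen -> skip
Result: csrma


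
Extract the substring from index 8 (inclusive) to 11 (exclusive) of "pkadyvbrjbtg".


Input string: 'pkadyvbrjbtg'
Operation: slice [8:11]
Extract characters: s[8]='j', s[9]='b', s[10]='t'
Result: jbt


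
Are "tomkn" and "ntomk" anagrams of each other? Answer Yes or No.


String 1: 'tomkn' -> sorted: 'kmnot'
String 2: 'ntomk' -> sorted: 'kmnot'
Compare sorted forms: 'kmnot' == 'kmnot'
Anagram: Yes


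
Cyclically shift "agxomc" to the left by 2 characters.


Input: 'agxomc', shift = 2
Operation: split at index 2 and swap parts
Front part s[0:2] = 'ag'
Back part s[2:] = 'xomc'
Rotated = back + front = 'xomc' + 'ag'
Result: xomcag


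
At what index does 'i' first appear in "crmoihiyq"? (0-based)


Input string: 'crmoihiyq'
Target: 'i'
Scanning left to right: s[0]='c', s[1]='r', s[2]='m', s[3]='o', s[4]='i'
First match at index: 4


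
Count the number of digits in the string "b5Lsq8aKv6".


Input string: 'b5Lsq8aKv6'
Operation: count digit characters (0-9)
Scan: 'b', '5'(digit), 'L', 's', 'q', '8'(digit), 'a', 'K', 'v', '6'(digit)
Digits found: 3
Result: 3


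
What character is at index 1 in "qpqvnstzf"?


Input string: 'qpqvnstzf'
Operation: get character at index 1
Index mapping: s[0]='q', s[1]='p'
Result: 'p'


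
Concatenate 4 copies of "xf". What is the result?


Input string: 'xf'
Operation: repeat 4 times
Concatenation: 'xf' + 'xf' + 'xf' + 'xf'
Result: xfxfxfxf


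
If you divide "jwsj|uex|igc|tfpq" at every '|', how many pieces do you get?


Input string: 'jwsj|uex|igc|tfpq'
Delimiter: '|'
Split result: 'jwsj', 'uex', 'igc', 'tfpq'
Number of parts: 4


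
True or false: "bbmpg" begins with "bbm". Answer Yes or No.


Input string: 'bbmpg'
Prefix to check: 'bbm'
First 3 characters of input: 'bbm'
Match: True
Result: Yes


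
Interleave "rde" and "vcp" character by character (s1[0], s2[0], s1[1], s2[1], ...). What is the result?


String 1: 'rde'
String 2: 'vcp'
Operation: alternate characters
Pairs: 'r'+'v', 'd'+'c', 'e'+'p'
Result: rvdcep


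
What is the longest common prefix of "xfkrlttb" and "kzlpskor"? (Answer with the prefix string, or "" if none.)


String 1: 'xfkrlttb'
String 2: 'kzlpskor'
Compare position by position:
pos 0: 'x' vs 'k' differ -> stop
Longest common prefix: "" (length 0)


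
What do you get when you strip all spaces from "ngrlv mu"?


Input string: 'ngrlv mu'
Operation: remove all spaces
Words: 'ngrlv', 'mu'
Join without spaces: ngrlvmu


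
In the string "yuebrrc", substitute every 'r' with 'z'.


Input string: 'yuebrrc'
Operation: replace 'r' with 'z'
Positions of 'r': 4, 5
After replacement: yuebzzc


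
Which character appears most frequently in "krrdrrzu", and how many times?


Input: 'krrdrrzu'
Operation: tally each character
Counts: 'd':1, 'k':1, 'r':4, 'u':1, 'z':1
Maximum: 'r' appears 4 times


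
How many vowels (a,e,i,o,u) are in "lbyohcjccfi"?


Input string: 'lbyohcjccfi'
Operation: count vowels (a, e, i, o, u)
Scan: s[0]='l', s[1]='b', s[2]='y', s[3]='o' (vowel), s[4]='h', s[5]='c', s[6]='j', s[7]='c', s[8]='c', s[9]='f', s[10]='i' (vowel)
Vowels found: 2
Result: 2


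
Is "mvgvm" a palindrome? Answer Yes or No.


Input string: 'mvgvm'
Reversed: 'mvgvm'
Compare pairs: s[0]='m' vs s[4]='m' (match), s[1]='v' vs s[3]='v' (match)
Palindrome: Yes


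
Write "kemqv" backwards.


Input string: 'kemqv'
Operation: reverse character order
Original order: 'k' -> 'e' -> 'm' -> 'q' -> 'v'
Reversed order: 'v' -> 'q' -> 'm' -> 'e' -> 'k'
Result: vqmek


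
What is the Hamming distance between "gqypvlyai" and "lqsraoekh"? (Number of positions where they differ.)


String 1: 'gqypvlyai'
String 2: 'lqsraoekh'
Compare each position: pos 0: 'g'!='l', pos 1: 'q'=='q', pos 2: 'y'!='s', pos 3: 'p'!='r', pos 4: 'v'!='a', pos 5: 'l'!='o', pos 6: 'y'!='e', pos 7: 'a'!='k', pos 8: 'i'!='h'
Differing positions: 8
Hamming distance: 8


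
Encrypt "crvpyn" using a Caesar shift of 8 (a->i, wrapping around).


Input: 'crvpyn', shift = 8
Operation: for each letter, (position + 8) mod 26
Mapping: 'c'(2+8=10)->'k', 'r'(17+8=25)->'z', 'v'(21+8=29, 29 mod 26=3)->'d', 'p'(15+8=23)->'x', 'y'(24+8=32, 32 mod 26=6)->'g', 'n'(13+8=21)->'v'
Result: kzdxgv


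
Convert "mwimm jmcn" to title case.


Input string: 'mwimm jmcn'
Operation: capitalize first letter of each word
Word transformations: 'mwimm'->'Mwimm', 'jmcn'->'Jmcn'
Result: Mwimm Jmcn


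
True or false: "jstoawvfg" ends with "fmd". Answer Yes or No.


Input string: 'jstoawvfg'
Suffix to check: 'fmd'
Last 3 characters of input: 'vfg'
Match: False
Result: No


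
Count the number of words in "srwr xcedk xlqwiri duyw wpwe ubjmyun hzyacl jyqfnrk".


Input string: 'srwr xcedk xlqwiri duyw wpwe ubjmyun hzyacl jyqfnrk'
Operation: split by spaces
Words found: 'srwr', 'xcedk', 'xlqwiri', 'duyw', 'wpwe', 'ubjmyun', 'hzyacl', 'jyqfnrk'
Word count: 8


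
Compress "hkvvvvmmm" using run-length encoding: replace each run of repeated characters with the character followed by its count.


Input: 'hkvvvvmmm'
Operation: identify consecutive runs
Runs: 'h' -> h1, 'k' -> k1, 'vvvv' -> v4, 'mmm' -> m3
Encoded: h1k1v4m3


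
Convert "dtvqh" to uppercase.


Input string: 'dtvqh'
Operation: convert each letter to uppercase
Mapping: 'd'->'D', 't'->'T', 'v'->'V', 'q'->'Q', 'h'->'H'
Result: DTVQH


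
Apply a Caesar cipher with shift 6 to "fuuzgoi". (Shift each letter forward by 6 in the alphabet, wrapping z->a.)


Input: 'fuuzgoi', shift = 6
Operation: for each letter, (position + 6) mod 26
Mapping: 'f'(5+6=11)->'l', 'u'(20+6=26, 26 mod 26=0)->'a', 'u'(20+6=26, 26 mod 26=0)->'a', 'z'(25+6=31, 31 mod 26=5)->'f', 'g'(6+6=12)->'m', 'o'(14+6=20)->'u', 'i'(8+6=14)->'o'
Result: laafmuo


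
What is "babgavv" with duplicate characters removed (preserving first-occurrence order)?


Input: 'babgavv'
Operation: keep first occurrence of each character
Scan: s[0]='b' new -> keep; s[1]='a' new -> keep; s[2]='b' seen -> skip; s[3]='g' new -> keep; s[4]='a' seen -> skip; s[5]='v' new -> keep; s[6]='v' seen -> skip
Result: bagv


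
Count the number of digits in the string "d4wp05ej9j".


Input string: 'd4wp05ej9j'
Operation: count digit characters (0-9)
Scan: 'd', '4'(digit), 'w', 'p', '0'(digit), '5'(digit), 'e', 'j', '9'(digit), 'j'
Digits found: 4
Result: 4


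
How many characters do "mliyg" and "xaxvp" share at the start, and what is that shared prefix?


String 1: 'mliyg'
String 2: 'xaxvp'
Compare position by position:
pos 0: 'm' vs 'x' differ -> stop
Longest common prefix: "" (length 0)


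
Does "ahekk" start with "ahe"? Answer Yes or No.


Input string: 'ahekk'
Prefix to check: 'ahe'
First 3 characters of input: 'ahe'
Match: True
Result: Yes


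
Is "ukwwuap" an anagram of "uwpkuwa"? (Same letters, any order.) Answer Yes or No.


String 1: 'uwpkuwa' -> sorted: 'akpuuww'
String 2: 'ukwwuap' -> sorted: 'akpuuww'
Compare sorted forms: 'akpuuww' == 'akpuuww'
Anagram: Yes


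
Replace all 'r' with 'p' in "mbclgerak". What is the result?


Input string: 'mbclgerak'
Operation: replace 'r' with 'p'
Positions of 'r': 6
After replacement: mbclgepak


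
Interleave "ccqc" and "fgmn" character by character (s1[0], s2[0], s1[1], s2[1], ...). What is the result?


String 1: 'ccqc'
String 2: 'fgmn'
Operation: alternate characters
Pairs: 'c'+'f', 'c'+'g', 'q'+'m', 'c'+'n'
Result: cfcgqmcn


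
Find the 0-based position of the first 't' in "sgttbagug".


Input string: 'sgttbagug'
Target: 't'
Scanning left to right: s[0]='s', s[1]='g', s[2]='t'
First match at index: 2


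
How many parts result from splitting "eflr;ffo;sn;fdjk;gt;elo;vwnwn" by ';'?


Input string: 'eflr;ffo;sn;fdjk;gt;elo;vwnwn'
Delimiter: ';'
Split result: 'eflr', 'ffo', 'sn', 'fdjk', 'gt', 'elo', 'vwnwn'
Number of parts: 7


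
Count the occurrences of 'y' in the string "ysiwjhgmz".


Input string: 'ysiwjhgmz'
Target character: 'y'
Scan each position: s[0]='y'
Matches found at indices: 0
Total: 1


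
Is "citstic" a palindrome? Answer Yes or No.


Input string: 'citstic'
Reversed: 'citstic'
Compare pairs: s[0]='c' vs s[6]='c' (match), s[1]='i' vs s[5]='i' (match), s[2]='t' vs s[4]='t' (match)
Palindrome: Yes


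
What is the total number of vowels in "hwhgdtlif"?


Input string: 'hwhgdtlif'
Operation: count vowels (a, e, i, o, u)
Scan: s[0]='h', s[1]='w', s[2]='h', s[3]='g', s[4]='d', s[5]='t', s[6]='l', s[7]='i' (vowel), s[8]='f'
Vowels found: 1
Result: 1


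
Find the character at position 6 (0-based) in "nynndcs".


Input string: 'nynndcs'
Operation: get character at index 6
Index mapping: s[0]='n', s[1]='y', s[2]='n', s[3]='n', s[4]='d', s[5]='c', s[6]='s'
Result: 's'


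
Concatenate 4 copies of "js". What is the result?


Input string: 'js'
Operation: repeat 4 times
Concatenation: 'js' + 'js' + 'js' + 'js'
Result: jsjsjsjs


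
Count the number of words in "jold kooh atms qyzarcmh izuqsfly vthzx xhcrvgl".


Input string: 'jold kooh atms qyzarcmh izuqsfly vthzx xhcrvgl'
Operation: split by spaces
Words found: 'jold', 'kooh', 'atms', 'qyzarcmh', 'izuqsfly', 'vthzx', 'xhcrvgl'
Word count: 7


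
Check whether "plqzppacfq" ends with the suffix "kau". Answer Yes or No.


Input string: 'plqzppacfq'
Suffix to check: 'kau'
Last 3 characters of input: 'cfq'
Match: False
Result: No


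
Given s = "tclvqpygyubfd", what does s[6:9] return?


Input string: 'tclvqpygyubfd'
Operation: slice [6:9]
Extract characters: s[6]='y', s[7]='g', s[8]='y'
Result: ygy


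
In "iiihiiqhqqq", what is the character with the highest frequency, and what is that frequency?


Input: 'iiihiiqhqqq'
Operation: tally each character
Counts: 'h':2, 'i':5, 'q':4
Maximum: 'i' appears 5 times


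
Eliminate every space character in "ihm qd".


Input string: 'ihm qd'
Operation: remove all spaces
Words: 'ihm', 'qd'
Join without spaces: ihmqd


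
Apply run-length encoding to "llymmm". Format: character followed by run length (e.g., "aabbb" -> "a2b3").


Input: 'llymmm'
Operation: identify consecutive runs
Runs: 'll' -> l2, 'y' -> y1, 'mmm' -> m3
Encoded: l2y1m3


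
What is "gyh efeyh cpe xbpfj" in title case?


Input string: 'gyh efeyh cpe xbpfj'
Operation: capitalize first letter of each word
Word transformations: 'gyh'->'Gyh', 'efeyh'->'Efeyh', 'cpe'->'Cpe', 'xbpfj'->'Xbpfj'
Result: Gyh Efeyh Cpe Xbpfj


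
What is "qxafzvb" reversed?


Input string: 'qxafzvb'
Operation: reverse character order
Original order: 'q' -> 'x' -> 'a' -> 'f' -> 'z' -> 'v' -> 'b'
Reversed order: 'b' -> 'v' -> 'z' -> 'f' -> 'a' -> 'x' -> 'q'
Result: bvzfaxq


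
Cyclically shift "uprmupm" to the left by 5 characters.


Input: 'uprmupm', shift = 5
Operation: split at index 5 and swap parts
Front part s[0:5] = 'uprmu'
Back part s[5:] = 'pm'
Rotated = back + front = 'pm' + 'uprmu'
Result: pmuprmu


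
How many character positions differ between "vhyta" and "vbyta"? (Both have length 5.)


String 1: 'vhyta'
String 2: 'vbyta'
Compare each position: pos 0: 'v'=='v', pos 1: 'h'!='b', pos 2: 'y'=='y', pos 3: 't'=='t', pos 4: 'a'=='a'
Differing positions: 1
Hamming distance: 1


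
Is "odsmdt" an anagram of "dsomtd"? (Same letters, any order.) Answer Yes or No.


String 1: 'dsomtd' -> sorted: 'ddmost'
String 2: 'odsmdt' -> sorted: 'ddmost'
Compare sorted forms: 'ddmost' == 'ddmost'
Anagram: Yes


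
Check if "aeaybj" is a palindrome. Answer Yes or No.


Input string: 'aeaybj'
Reversed: 'jbyaea'
Compare pairs: s[0]='a' vs s[5]='j' (mismatch), s[1]='e' vs s[4]='b' (mismatch), s[2]='a' vs s[3]='y' (mismatch)
Palindrome: No


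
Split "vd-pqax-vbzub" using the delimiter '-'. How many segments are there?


Input string: 'vd-pqax-vbzub'
Delimiter: '-'
Split result: 'vd', 'pqax', 'vbzub'
Number of parts: 3


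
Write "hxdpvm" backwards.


Input string: 'hxdpvm'
Operation: reverse character order
Original order: 'h' -> 'x' -> 'd' -> 'p' -> 'v' -> 'm'
Reversed order: 'm' -> 'v' -> 'p' -> 'd' -> 'x' -> 'h'
Result: mvpdxh


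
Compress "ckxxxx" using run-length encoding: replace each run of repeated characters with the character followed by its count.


Input: 'ckxxxx'
Operation: identify consecutive runs
Runs: 'c' -> c1, 'k' -> k1, 'xxxx' -> x4
Encoded: c1k1x4


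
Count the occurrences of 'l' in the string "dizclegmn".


Input string: 'dizclegmn'
Target character: 'l'
Scan each position: s[4]='l'
Matches found at indices: 4
Total: 1


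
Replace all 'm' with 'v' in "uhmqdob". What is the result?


Input string: 'uhmqdob'
Operation: replace 'm' with 'v'
Positions of 'm': 2
After replacement: uhvqdob
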